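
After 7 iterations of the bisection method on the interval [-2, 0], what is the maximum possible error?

Bisection error bound: |error| ≤ (b-a)/2^n
|error| ≤ (0 - (-2))/2^7 = 2/2^7
|error| ≤ 0.0156250000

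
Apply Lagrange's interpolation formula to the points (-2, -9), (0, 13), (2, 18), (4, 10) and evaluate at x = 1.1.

Lagrange interpolation formula:
P(x) = Σ yᵢ × Lᵢ(x)
where Lᵢ(x) = Π_{j≠i} (x - xⱼ)/(xᵢ - xⱼ)

L_0(1.1) = (1.1 - 0)/(-2 - 0) × (1.1 - 2)/(-2 - 2) × (1.1 - 4)/(-2 - 4) = -0.059812
L_1(1.1) = (1.1 - (-2))/(0 - (-2)) × (1.1 - 2)/(0 - 2) × (1.1 - 4)/(0 - 4) = 0.505687
L_2(1.1) = (1.1 - (-2))/(2 - (-2)) × (1.1 - 0)/(2 - 0) × (1.1 - 4)/(2 - 4) = 0.618063
L_3(1.1) = (1.1 - (-2))/(4 - (-2)) × (1.1 - 0)/(4 - 0) × (1.1 - 2)/(4 - 2) = -0.063938

P(1.1) = (-9)×L_0(1.1) + 13×L_1(1.1) + 18×L_2(1.1) + 10×L_3(1.1)
P(1.1) = 17.598000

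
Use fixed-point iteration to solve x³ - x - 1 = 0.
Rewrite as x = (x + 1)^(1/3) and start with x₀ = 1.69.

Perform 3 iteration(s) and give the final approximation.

Equation: x³ - x - 1 = 0
Fixed-point form: x = (x + 1)^(1/3)
x₀ = 1.69

x_1 = g(1.690000) = 1.390755
x_2 = g(1.390755) = 1.337145
x_3 = g(1.337145) = 1.327074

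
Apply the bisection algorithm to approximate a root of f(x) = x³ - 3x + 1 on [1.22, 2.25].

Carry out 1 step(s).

f(x) = x³ - 3x + 1
Initial interval: [1.22, 2.25]

Iteration 1:
  c_1 = (1.220000 + 2.250000)/2 = 1.735000
  f(c_1) = f(1.735000) = 1.017740
  f(a) × f(c) < 0, new interval: [1.220000, 1.735000]

After 1 iteration(s), the approximation is c_1 = 1.735000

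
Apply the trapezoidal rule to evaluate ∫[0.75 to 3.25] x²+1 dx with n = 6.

f(x) = x²+1
a = 0.75, b = 3.25, n = 6
h = (b - a)/n = 0.416667

Trapezoidal rule: (h/2)[f(x₀) + 2f(x₁) + 2f(x₂) + ... + f(xₙ)]

x_0 = 0.7500, f(x_0) = 1.562500, coefficient = 1
x_1 = 1.1667, f(x_1) = 2.361111, coefficient = 2
x_2 = 1.5833, f(x_2) = 3.506944, coefficient = 2
x_3 = 2.0000, f(x_3) = 5.000000, coefficient = 2
x_4 = 2.4167, f(x_4) = 6.840278, coefficient = 2
x_5 = 2.8333, f(x_5) = 9.027778, coefficient = 2
x_6 = 3.2500, f(x_6) = 11.562500, coefficient = 1

I ≈ (0.416667/2) × 66.597222 = 13.874421
Exact value: 13.802083
Error: 0.072338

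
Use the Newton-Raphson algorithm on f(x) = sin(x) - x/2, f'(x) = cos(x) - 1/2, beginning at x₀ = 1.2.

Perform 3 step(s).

f(x) = sin(x) - x/2
f'(x) = cos(x) - 1/2
x₀ = 1.2

Newton-Raphson formula: x_{n+1} = x_n - f(x_n)/f'(x_n)

Iteration 1:
  f(1.200000) = 0.332039
  f'(1.200000) = -0.137642
  x_1 = 1.200000 - 0.332039/(-0.137642) = 3.612334
Iteration 2:
  f(3.612334) = -2.259714
  f'(3.612334) = -1.391232
  x_2 = 3.612334 - (-2.259714)/(-1.391232) = 1.988080
Iteration 3:
  f(1.988080) = -0.079847
  f'(1.988080) = -0.905279
  x_3 = 1.988080 - (-0.079847)/(-0.905279) = 1.899879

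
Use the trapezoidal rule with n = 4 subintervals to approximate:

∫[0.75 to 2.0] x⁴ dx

f(x) = x⁴
a = 0.75, b = 2.0, n = 4
h = (b - a)/n = 0.312500

Trapezoidal rule: (h/2)[f(x₀) + 2f(x₁) + 2f(x₂) + ... + f(xₙ)]

x_0 = 0.7500, f(x_0) = 0.316406, coefficient = 1
x_1 = 1.0625, f(x_1) = 1.274429, coefficient = 2
x_2 = 1.3750, f(x_2) = 3.574463, coefficient = 2
x_3 = 1.6875, f(x_3) = 8.109146, coefficient = 2
x_4 = 2.0000, f(x_4) = 16.000000, coefficient = 1

I ≈ (0.312500/2) × 42.232483 = 6.598825
Exact value: 6.352539
Error: 0.246286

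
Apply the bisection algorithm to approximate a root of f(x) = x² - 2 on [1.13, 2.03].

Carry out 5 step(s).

f(x) = x² - 2
Initial interval: [1.13, 2.03]

Iteration 1:
  c_1 = (1.130000 + 2.030000)/2 = 1.580000
  f(c_1) = f(1.580000) = 0.496400
  f(a) × f(c) < 0, new interval: [1.130000, 1.580000]
Iteration 2:
  c_2 = (1.130000 + 1.580000)/2 = 1.355000
  f(c_2) = f(1.355000) = -0.163975
  f(a) × f(c) ≥ 0, new interval: [1.355000, 1.580000]
Iteration 3:
  c_3 = (1.355000 + 1.580000)/2 = 1.467500
  f(c_3) = f(1.467500) = 0.153556
  f(a) × f(c) < 0, new interval: [1.355000, 1.467500]
Iteration 4:
  c_4 = (1.355000 + 1.467500)/2 = 1.411250
  f(c_4) = f(1.411250) = -0.008373
  f(a) × f(c) ≥ 0, new interval: [1.411250, 1.467500]
Iteration 5:
  c_5 = (1.411250 + 1.467500)/2 = 1.439375
  f(c_5) = f(1.439375) = 0.071800
  f(a) × f(c) < 0, new interval: [1.411250, 1.439375]

After 5 iteration(s), the approximation is c_5 = 1.439375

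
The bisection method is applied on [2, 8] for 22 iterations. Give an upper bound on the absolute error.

Bisection error bound: |error| ≤ (b-a)/2^n
|error| ≤ (8 - 2)/2^22 = 6/2^22
|error| ≤ 0.0000014305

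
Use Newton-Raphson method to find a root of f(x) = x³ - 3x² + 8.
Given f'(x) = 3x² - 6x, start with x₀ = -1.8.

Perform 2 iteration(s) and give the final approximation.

f(x) = x³ - 3x² + 8
f'(x) = 3x² - 6x
x₀ = -1.8

Newton-Raphson formula: x_{n+1} = x_n - f(x_n)/f'(x_n)

Iteration 1:
  f(-1.800000) = -7.552000
  f'(-1.800000) = 20.520000
  x_1 = -1.800000 - (-7.552000)/20.520000 = -1.431969
Iteration 2:
  f(-1.431969) = -1.087906
  f'(-1.431969) = 14.743417
  x_2 = -1.431969 - (-1.087906)/14.743417 = -1.358180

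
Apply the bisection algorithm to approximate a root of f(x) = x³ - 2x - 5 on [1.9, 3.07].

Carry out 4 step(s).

f(x) = x³ - 2x - 5
Initial interval: [1.9, 3.07]

Iteration 1:
  c_1 = (1.900000 + 3.070000)/2 = 2.485000
  f(c_1) = f(2.485000) = 5.375434
  f(a) × f(c) < 0, new interval: [1.900000, 2.485000]
Iteration 2:
  c_2 = (1.900000 + 2.485000)/2 = 2.192500
  f(c_2) = f(2.192500) = 1.154471
  f(a) × f(c) < 0, new interval: [1.900000, 2.192500]
Iteration 3:
  c_3 = (1.900000 + 2.192500)/2 = 2.046250
  f(c_3) = f(2.046250) = -0.524567
  f(a) × f(c) ≥ 0, new interval: [2.046250, 2.192500]
Iteration 4:
  c_4 = (2.046250 + 2.192500)/2 = 2.119375
  f(c_4) = f(2.119375) = 0.280953
  f(a) × f(c) < 0, new interval: [2.046250, 2.119375]

After 4 iteration(s), the approximation is c_4 = 2.119375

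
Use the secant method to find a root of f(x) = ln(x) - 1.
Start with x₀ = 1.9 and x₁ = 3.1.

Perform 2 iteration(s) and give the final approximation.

f(x) = ln(x) - 1
x₀ = 1.9, x₁ = 3.1

Secant formula: x_{n+1} = x_n - f(x_n)(x_n - x_{n-1})/(f(x_n) - f(x_{n-1}))

Iteration 1:
  f(1.900000) = -0.358146
  f(3.100000) = 0.131402
  x_2 = 3.100000 - 0.131402×(3.100000 - 1.900000)/(0.131402 - (-0.358146))
       = 2.777902
Iteration 2:
  f(3.100000) = 0.131402
  f(2.777902) = 0.021696
  x_3 = 2.777902 - 0.021696×(2.777902 - 3.100000)/(0.021696 - 0.131402)
       = 2.714202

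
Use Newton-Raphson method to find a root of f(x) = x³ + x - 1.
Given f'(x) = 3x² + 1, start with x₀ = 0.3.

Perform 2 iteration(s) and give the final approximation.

f(x) = x³ + x - 1
f'(x) = 3x² + 1
x₀ = 0.3

Newton-Raphson formula: x_{n+1} = x_n - f(x_n)/f'(x_n)

Iteration 1:
  f(0.300000) = -0.673000
  f'(0.300000) = 1.270000
  x_1 = 0.300000 - (-0.673000)/1.270000 = 0.829921
Iteration 2:
  f(0.829921) = 0.401546
  f'(0.829921) = 3.066308
  x_2 = 0.829921 - 0.401546/3.066308 = 0.698967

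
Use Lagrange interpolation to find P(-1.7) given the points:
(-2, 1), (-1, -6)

Lagrange interpolation formula:
P(x) = Σ yᵢ × Lᵢ(x)
where Lᵢ(x) = Π_{j≠i} (x - xⱼ)/(xᵢ - xⱼ)

L_0(-1.7) = (-1.7 - (-1))/(-2 - (-1)) = 0.700000
L_1(-1.7) = (-1.7 - (-2))/(-1 - (-2)) = 0.300000

P(-1.7) = 1×L_0(-1.7) + (-6)×L_1(-1.7)
P(-1.7) = -1.100000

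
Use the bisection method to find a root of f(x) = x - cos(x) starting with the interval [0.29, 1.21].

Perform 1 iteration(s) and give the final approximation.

f(x) = x - cos(x)
Initial interval: [0.29, 1.21]

Iteration 1:
  c_1 = (0.290000 + 1.210000)/2 = 0.750000
  f(c_1) = f(0.750000) = 0.018311
  f(a) × f(c) < 0, new interval: [0.290000, 0.750000]

After 1 iteration(s), the approximation is c_1 = 0.750000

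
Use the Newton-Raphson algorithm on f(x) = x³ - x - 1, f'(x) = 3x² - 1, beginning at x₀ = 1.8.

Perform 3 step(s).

f(x) = x³ - x - 1
f'(x) = 3x² - 1
x₀ = 1.8

Newton-Raphson formula: x_{n+1} = x_n - f(x_n)/f'(x_n)

Iteration 1:
  f(1.800000) = 3.032000
  f'(1.800000) = 8.720000
  x_1 = 1.800000 - 3.032000/8.720000 = 1.452294
Iteration 2:
  f(1.452294) = 0.610821
  f'(1.452294) = 5.327470
  x_2 = 1.452294 - 0.610821/5.327470 = 1.337639
Iteration 3:
  f(1.337639) = 0.055767
  f'(1.337639) = 4.367831
  x_3 = 1.337639 - 0.055767/4.367831 = 1.324871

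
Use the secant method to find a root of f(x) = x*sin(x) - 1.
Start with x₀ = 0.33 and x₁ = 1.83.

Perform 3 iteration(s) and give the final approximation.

f(x) = x*sin(x) - 1
x₀ = 0.33, x₁ = 1.83

Secant formula: x_{n+1} = x_n - f(x_n)(x_n - x_{n-1})/(f(x_n) - f(x_{n-1}))

Iteration 1:
  f(0.330000) = -0.893066
  f(1.830000) = 0.768868
  x_2 = 1.830000 - 0.768868×(1.830000 - 0.330000)/(0.768868 - (-0.893066))
       = 1.136048
Iteration 2:
  f(1.830000) = 0.768868
  f(1.136048) = 0.030369
  x_3 = 1.136048 - 0.030369×(1.136048 - 1.830000)/(0.030369 - 0.768868)
       = 1.107511
Iteration 3:
  f(1.136048) = 0.030369
  f(1.107511) = -0.009232
  x_4 = 1.107511 - (-0.009232)×(1.107511 - 1.136048)/(-0.009232 - 0.030369)
       = 1.114164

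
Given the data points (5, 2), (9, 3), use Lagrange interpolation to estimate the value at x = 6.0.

Lagrange interpolation formula:
P(x) = Σ yᵢ × Lᵢ(x)
where Lᵢ(x) = Π_{j≠i} (x - xⱼ)/(xᵢ - xⱼ)

L_0(6.0) = (6.0 - 9)/(5 - 9) = 0.750000
L_1(6.0) = (6.0 - 5)/(9 - 5) = 0.250000

P(6.0) = 2×L_0(6.0) + 3×L_1(6.0)
P(6.0) = 2.250000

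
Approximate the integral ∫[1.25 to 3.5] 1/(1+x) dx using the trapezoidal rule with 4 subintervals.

f(x) = 1/(1+x)
a = 1.25, b = 3.5, n = 4
h = (b - a)/n = 0.562500

Trapezoidal rule: (h/2)[f(x₀) + 2f(x₁) + 2f(x₂) + ... + f(xₙ)]

x_0 = 1.2500, f(x_0) = 0.444444, coefficient = 1
x_1 = 1.8125, f(x_1) = 0.355556, coefficient = 2
x_2 = 2.3750, f(x_2) = 0.296296, coefficient = 2
x_3 = 2.9375, f(x_3) = 0.253968, coefficient = 2
x_4 = 3.5000, f(x_4) = 0.222222, coefficient = 1

I ≈ (0.562500/2) × 2.478307 = 0.697024
Exact value: 0.693147
Error: 0.003877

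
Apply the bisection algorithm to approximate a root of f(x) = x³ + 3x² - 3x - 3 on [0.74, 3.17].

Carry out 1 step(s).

f(x) = x³ + 3x² - 3x - 3
Initial interval: [0.74, 3.17]

Iteration 1:
  c_1 = (0.740000 + 3.170000)/2 = 1.955000
  f(c_1) = f(1.955000) = 10.073134
  f(a) × f(c) < 0, new interval: [0.740000, 1.955000]

After 1 iteration(s), the approximation is c_1 = 1.955000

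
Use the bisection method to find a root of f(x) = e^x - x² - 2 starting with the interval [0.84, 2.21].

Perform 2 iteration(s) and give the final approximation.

f(x) = e^x - x² - 2
Initial interval: [0.84, 2.21]

Iteration 1:
  c_1 = (0.840000 + 2.210000)/2 = 1.525000
  f(c_1) = f(1.525000) = 0.269519
  f(a) × f(c) < 0, new interval: [0.840000, 1.525000]
Iteration 2:
  c_2 = (0.840000 + 1.525000)/2 = 1.182500
  f(c_2) = f(1.182500) = -0.135786
  f(a) × f(c) ≥ 0, new interval: [1.182500, 1.525000]

After 2 iteration(s), the approximation is c_2 = 1.182500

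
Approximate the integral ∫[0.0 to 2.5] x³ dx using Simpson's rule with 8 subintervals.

f(x) = x³
a = 0.0, b = 2.5, n = 8
h = (b - a)/n = 0.312500

Simpson's rule: (h/3)[f(x₀) + 4f(x₁) + 2f(x₂) + ... + f(xₙ)]

x_0 = 0.0000, f(x_0) = 0.000000, coefficient = 1
x_1 = 0.3125, f(x_1) = 0.030518, coefficient = 4
x_2 = 0.6250, f(x_2) = 0.244141, coefficient = 2
x_3 = 0.9375, f(x_3) = 0.823975, coefficient = 4
x_4 = 1.2500, f(x_4) = 1.953125, coefficient = 2
x_5 = 1.5625, f(x_5) = 3.814697, coefficient = 4
x_6 = 1.8750, f(x_6) = 6.591797, coefficient = 2
x_7 = 2.1875, f(x_7) = 10.467529, coefficient = 4
x_8 = 2.5000, f(x_8) = 15.625000, coefficient = 1

I ≈ (0.312500/3) × 93.750000 = 9.765625
Exact value: 9.765625
Error: 0.000000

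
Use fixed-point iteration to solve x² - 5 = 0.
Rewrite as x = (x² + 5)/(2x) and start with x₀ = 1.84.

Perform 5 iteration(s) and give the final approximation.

Equation: x² - 5 = 0
Fixed-point form: x = (x² + 5)/(2x)
x₀ = 1.84

x_1 = g(1.840000) = 2.278696
x_2 = g(2.278696) = 2.236467
x_3 = g(2.236467) = 2.236068
x_4 = g(2.236068) = 2.236068
x_5 = g(2.236068) = 2.236068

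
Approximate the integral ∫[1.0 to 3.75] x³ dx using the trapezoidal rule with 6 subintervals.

f(x) = x³
a = 1.0, b = 3.75, n = 6
h = (b - a)/n = 0.458333

Trapezoidal rule: (h/2)[f(x₀) + 2f(x₁) + 2f(x₂) + ... + f(xₙ)]

x_0 = 1.0000, f(x_0) = 1.000000, coefficient = 1
x_1 = 1.4583, f(x_1) = 3.101490, coefficient = 2
x_2 = 1.9167, f(x_2) = 7.041088, coefficient = 2
x_3 = 2.3750, f(x_3) = 13.396484, coefficient = 2
x_4 = 2.8333, f(x_4) = 22.745370, coefficient = 2
x_5 = 3.2917, f(x_5) = 35.665437, coefficient = 2
x_6 = 3.7500, f(x_6) = 52.734375, coefficient = 1

I ≈ (0.458333/2) × 217.634115 = 49.874485
Exact value: 49.188477
Error: 0.686008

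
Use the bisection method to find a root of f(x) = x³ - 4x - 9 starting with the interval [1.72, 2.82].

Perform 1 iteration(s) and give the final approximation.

f(x) = x³ - 4x - 9
Initial interval: [1.72, 2.82]

Iteration 1:
  c_1 = (1.720000 + 2.820000)/2 = 2.270000
  f(c_1) = f(2.270000) = -6.382917
  f(a) × f(c) ≥ 0, new interval: [2.270000, 2.820000]

After 1 iteration(s), the approximation is c_1 = 2.270000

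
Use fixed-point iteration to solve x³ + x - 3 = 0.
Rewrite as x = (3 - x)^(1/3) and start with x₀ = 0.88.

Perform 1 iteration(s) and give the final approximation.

Equation: x³ + x - 3 = 0
Fixed-point form: x = (3 - x)^(1/3)
x₀ = 0.88

x_1 = g(0.880000) = 1.284632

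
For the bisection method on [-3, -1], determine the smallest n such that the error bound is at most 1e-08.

We need (b-a)/2^n ≤ 1e-08
(-1 - (-3))/2^n ≤ 1e-08
2/2^n ≤ 1e-08
2^n ≥ 200000000
n ≥ log₂(200000000) = 27.58
n ≥ 28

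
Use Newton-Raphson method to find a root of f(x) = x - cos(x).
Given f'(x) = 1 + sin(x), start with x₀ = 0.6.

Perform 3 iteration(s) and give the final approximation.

f(x) = x - cos(x)
f'(x) = 1 + sin(x)
x₀ = 0.6

Newton-Raphson formula: x_{n+1} = x_n - f(x_n)/f'(x_n)

Iteration 1:
  f(0.600000) = -0.225336
  f'(0.600000) = 1.564642
  x_1 = 0.600000 - (-0.225336)/1.564642 = 0.744017
Iteration 2:
  f(0.744017) = 0.008264
  f'(0.744017) = 1.677249
  x_2 = 0.744017 - 0.008264/1.677249 = 0.739090
Iteration 3:
  f(0.739090) = 0.000009
  f'(0.739090) = 1.673616
  x_3 = 0.739090 - 0.000009/1.673616 = 0.739085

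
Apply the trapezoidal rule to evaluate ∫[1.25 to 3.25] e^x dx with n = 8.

f(x) = e^x
a = 1.25, b = 3.25, n = 8
h = (b - a)/n = 0.250000

Trapezoidal rule: (h/2)[f(x₀) + 2f(x₁) + 2f(x₂) + ... + f(xₙ)]

x_0 = 1.2500, f(x_0) = 3.490343, coefficient = 1
x_1 = 1.5000, f(x_1) = 4.481689, coefficient = 2
x_2 = 1.7500, f(x_2) = 5.754603, coefficient = 2
x_3 = 2.0000, f(x_3) = 7.389056, coefficient = 2
x_4 = 2.2500, f(x_4) = 9.487736, coefficient = 2
x_5 = 2.5000, f(x_5) = 12.182494, coefficient = 2
x_6 = 2.7500, f(x_6) = 15.642632, coefficient = 2
x_7 = 3.0000, f(x_7) = 20.085537, coefficient = 2
x_8 = 3.2500, f(x_8) = 25.790340, coefficient = 1

I ≈ (0.250000/2) × 179.328176 = 22.416022
Exact value: 22.299997
Error: 0.116025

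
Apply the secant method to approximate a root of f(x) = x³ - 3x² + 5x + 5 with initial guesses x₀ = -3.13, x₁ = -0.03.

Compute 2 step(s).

f(x) = x³ - 3x² + 5x + 5
x₀ = -3.13, x₁ = -0.03

Secant formula: x_{n+1} = x_n - f(x_n)(x_n - x_{n-1})/(f(x_n) - f(x_{n-1}))

Iteration 1:
  f(-3.130000) = -70.704997
  f(-0.030000) = 4.847273
  x_2 = -0.030000 - 4.847273×(-0.030000 - (-3.130000))/(4.847273 - (-70.704997))
       = -0.228889
Iteration 2:
  f(-0.030000) = 4.847273
  f(-0.228889) = 3.686390
  x_3 = -0.228889 - 3.686390×(-0.228889 - (-0.030000))/(3.686390 - 4.847273)
       = -0.860464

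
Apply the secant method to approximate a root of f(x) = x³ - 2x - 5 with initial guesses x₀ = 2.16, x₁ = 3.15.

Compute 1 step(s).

f(x) = x³ - 2x - 5
x₀ = 2.16, x₁ = 3.15

Secant formula: x_{n+1} = x_n - f(x_n)(x_n - x_{n-1})/(f(x_n) - f(x_{n-1}))

Iteration 1:
  f(2.160000) = 0.757696
  f(3.150000) = 19.955875
  x_2 = 3.150000 - 19.955875×(3.150000 - 2.160000)/(19.955875 - 0.757696)
       = 2.120928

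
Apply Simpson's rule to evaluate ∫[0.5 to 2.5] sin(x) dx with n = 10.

f(x) = sin(x)
a = 0.5, b = 2.5, n = 10
h = (b - a)/n = 0.200000

Simpson's rule: (h/3)[f(x₀) + 4f(x₁) + 2f(x₂) + ... + f(xₙ)]

x_0 = 0.5000, f(x_0) = 0.479426, coefficient = 1
x_1 = 0.7000, f(x_1) = 0.644218, coefficient = 4
x_2 = 0.9000, f(x_2) = 0.783327, coefficient = 2
x_3 = 1.1000, f(x_3) = 0.891207, coefficient = 4
x_4 = 1.3000, f(x_4) = 0.963558, coefficient = 2
x_5 = 1.5000, f(x_5) = 0.997495, coefficient = 4
x_6 = 1.7000, f(x_6) = 0.991665, coefficient = 2
x_7 = 1.9000, f(x_7) = 0.946300, coefficient = 4
x_8 = 2.1000, f(x_8) = 0.863209, coefficient = 2
x_9 = 2.3000, f(x_9) = 0.745705, coefficient = 4
x_10 = 2.5000, f(x_10) = 0.598472, coefficient = 1

I ≈ (0.200000/3) × 25.181118 = 1.678741
Exact value: 1.678726
Error: 0.000015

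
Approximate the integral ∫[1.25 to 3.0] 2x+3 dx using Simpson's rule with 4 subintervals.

f(x) = 2x+3
a = 1.25, b = 3.0, n = 4
h = (b - a)/n = 0.437500

Simpson's rule: (h/3)[f(x₀) + 4f(x₁) + 2f(x₂) + ... + f(xₙ)]

x_0 = 1.2500, f(x_0) = 5.500000, coefficient = 1
x_1 = 1.6875, f(x_1) = 6.375000, coefficient = 4
x_2 = 2.1250, f(x_2) = 7.250000, coefficient = 2
x_3 = 2.5625, f(x_3) = 8.125000, coefficient = 4
x_4 = 3.0000, f(x_4) = 9.000000, coefficient = 1

I ≈ (0.437500/3) × 87.000000 = 12.687500
Exact value: 12.687500
Error: 0.000000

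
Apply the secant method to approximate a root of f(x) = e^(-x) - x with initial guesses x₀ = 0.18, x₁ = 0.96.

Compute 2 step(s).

f(x) = e^(-x) - x
x₀ = 0.18, x₁ = 0.96

Secant formula: x_{n+1} = x_n - f(x_n)(x_n - x_{n-1})/(f(x_n) - f(x_{n-1}))

Iteration 1:
  f(0.180000) = 0.655270
  f(0.960000) = -0.577107
  x_2 = 0.960000 - (-0.577107)×(0.960000 - 0.180000)/(-0.577107 - 0.655270)
       = 0.594736
Iteration 2:
  f(0.960000) = -0.577107
  f(0.594736) = -0.043027
  x_3 = 0.594736 - (-0.043027)×(0.594736 - 0.960000)/(-0.043027 - (-0.577107))
       = 0.565309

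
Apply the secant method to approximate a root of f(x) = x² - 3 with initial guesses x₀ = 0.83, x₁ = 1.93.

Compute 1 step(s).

f(x) = x² - 3
x₀ = 0.83, x₁ = 1.93

Secant formula: x_{n+1} = x_n - f(x_n)(x_n - x_{n-1})/(f(x_n) - f(x_{n-1}))

Iteration 1:
  f(0.830000) = -2.311100
  f(1.930000) = 0.724900
  x_2 = 1.930000 - 0.724900×(1.930000 - 0.830000)/(0.724900 - (-2.311100))
       = 1.667355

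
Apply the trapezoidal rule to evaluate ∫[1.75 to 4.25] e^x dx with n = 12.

f(x) = e^x
a = 1.75, b = 4.25, n = 12
h = (b - a)/n = 0.208333

Trapezoidal rule: (h/2)[f(x₀) + 2f(x₁) + 2f(x₂) + ... + f(xₙ)]

x_0 = 1.7500, f(x_0) = 5.754603, coefficient = 1
x_1 = 1.9583, f(x_1) = 7.087505, coefficient = 2
x_2 = 2.1667, f(x_2) = 8.729138, coefficient = 2
x_3 = 2.3750, f(x_3) = 10.751013, coefficient = 2
x_4 = 2.5833, f(x_4) = 13.241202, coefficient = 2
x_5 = 2.7917, f(x_5) = 16.308177, coefficient = 2
x_6 = 3.0000, f(x_6) = 20.085537, coefficient = 2
x_7 = 3.2083, f(x_7) = 24.737822, coefficient = 2
x_8 = 3.4167, f(x_8) = 30.467687, coefficient = 2
x_9 = 3.6250, f(x_9) = 37.524723, coefficient = 2
x_10 = 3.8333, f(x_10) = 46.216336, coefficient = 2
x_11 = 4.0417, f(x_11) = 56.921132, coefficient = 2
x_12 = 4.2500, f(x_12) = 70.105412, coefficient = 1

I ≈ (0.208333/2) × 620.000561 = 64.583392
Exact value: 64.350810
Error: 0.232582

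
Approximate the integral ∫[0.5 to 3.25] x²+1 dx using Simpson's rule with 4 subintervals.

f(x) = x²+1
a = 0.5, b = 3.25, n = 4
h = (b - a)/n = 0.687500

Simpson's rule: (h/3)[f(x₀) + 4f(x₁) + 2f(x₂) + ... + f(xₙ)]

x_0 = 0.5000, f(x_0) = 1.250000, coefficient = 1
x_1 = 1.1875, f(x_1) = 2.410156, coefficient = 4
x_2 = 1.8750, f(x_2) = 4.515625, coefficient = 2
x_3 = 2.5625, f(x_3) = 7.566406, coefficient = 4
x_4 = 3.2500, f(x_4) = 11.562500, coefficient = 1

I ≈ (0.687500/3) × 61.750000 = 14.151042
Exact value: 14.151042
Error: 0.000000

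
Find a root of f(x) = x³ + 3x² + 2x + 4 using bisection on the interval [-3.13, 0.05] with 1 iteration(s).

f(x) = x³ + 3x² + 2x + 4
Initial interval: [-3.13, 0.05]

Iteration 1:
  c_1 = (-3.130000 + 0.050000)/2 = -1.540000
  f(c_1) = f(-1.540000) = 4.382536
  f(a) × f(c) < 0, new interval: [-3.130000, -1.540000]

After 1 iteration(s), the approximation is c_1 = -1.540000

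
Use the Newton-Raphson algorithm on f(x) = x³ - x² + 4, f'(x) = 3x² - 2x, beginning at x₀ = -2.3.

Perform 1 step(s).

f(x) = x³ - x² + 4
f'(x) = 3x² - 2x
x₀ = -2.3

Newton-Raphson formula: x_{n+1} = x_n - f(x_n)/f'(x_n)

Iteration 1:
  f(-2.300000) = -13.457000
  f'(-2.300000) = 20.470000
  x_1 = -2.300000 - (-13.457000)/20.470000 = -1.642599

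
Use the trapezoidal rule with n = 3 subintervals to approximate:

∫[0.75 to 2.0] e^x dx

f(x) = e^x
a = 0.75, b = 2.0, n = 3
h = (b - a)/n = 0.416667

Trapezoidal rule: (h/2)[f(x₀) + 2f(x₁) + 2f(x₂) + ... + f(xₙ)]

x_0 = 0.7500, f(x_0) = 2.117000, coefficient = 1
x_1 = 1.1667, f(x_1) = 3.211271, coefficient = 2
x_2 = 1.5833, f(x_2) = 4.871166, coefficient = 2
x_3 = 2.0000, f(x_3) = 7.389056, coefficient = 1

I ≈ (0.416667/2) × 25.670929 = 5.348110
Exact value: 5.272056
Error: 0.076054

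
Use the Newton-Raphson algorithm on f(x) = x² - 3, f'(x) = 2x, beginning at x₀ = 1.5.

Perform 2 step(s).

f(x) = x² - 3
f'(x) = 2x
x₀ = 1.5

Newton-Raphson formula: x_{n+1} = x_n - f(x_n)/f'(x_n)

Iteration 1:
  f(1.500000) = -0.750000
  f'(1.500000) = 3.000000
  x_1 = 1.500000 - (-0.750000)/3.000000 = 1.750000
Iteration 2:
  f(1.750000) = 0.062500
  f'(1.750000) = 3.500000
  x_2 = 1.750000 - 0.062500/3.500000 = 1.732143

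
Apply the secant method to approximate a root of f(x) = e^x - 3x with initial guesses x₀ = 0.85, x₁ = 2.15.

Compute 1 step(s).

f(x) = e^x - 3x
x₀ = 0.85, x₁ = 2.15

Secant formula: x_{n+1} = x_n - f(x_n)(x_n - x_{n-1})/(f(x_n) - f(x_{n-1}))

Iteration 1:
  f(0.850000) = -0.210353
  f(2.150000) = 2.134858
  x_2 = 2.150000 - 2.134858×(2.150000 - 0.850000)/(2.134858 - (-0.210353))
       = 0.966603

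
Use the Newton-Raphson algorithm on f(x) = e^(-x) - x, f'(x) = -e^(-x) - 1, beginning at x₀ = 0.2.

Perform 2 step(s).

f(x) = e^(-x) - x
f'(x) = -e^(-x) - 1
x₀ = 0.2

Newton-Raphson formula: x_{n+1} = x_n - f(x_n)/f'(x_n)

Iteration 1:
  f(0.200000) = 0.618731
  f'(0.200000) = -1.818731
  x_1 = 0.200000 - 0.618731/(-1.818731) = 0.540199
Iteration 2:
  f(0.540199) = 0.042433
  f'(0.540199) = -1.582632
  x_2 = 0.540199 - 0.042433/(-1.582632) = 0.567011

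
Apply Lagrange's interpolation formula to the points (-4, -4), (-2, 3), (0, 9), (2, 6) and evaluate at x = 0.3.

Lagrange interpolation formula:
P(x) = Σ yᵢ × Lᵢ(x)
where Lᵢ(x) = Π_{j≠i} (x - xⱼ)/(xᵢ - xⱼ)

L_0(0.3) = (0.3 - (-2))/(-4 - (-2)) × (0.3 - 0)/(-4 - 0) × (0.3 - 2)/(-4 - 2) = 0.024437
L_1(0.3) = (0.3 - (-4))/(-2 - (-4)) × (0.3 - 0)/(-2 - 0) × (0.3 - 2)/(-2 - 2) = -0.137062
L_2(0.3) = (0.3 - (-4))/(0 - (-4)) × (0.3 - (-2))/(0 - (-2)) × (0.3 - 2)/(0 - 2) = 1.050812
L_3(0.3) = (0.3 - (-4))/(2 - (-4)) × (0.3 - (-2))/(2 - (-2)) × (0.3 - 0)/(2 - 0) = 0.061812

P(0.3) = (-4)×L_0(0.3) + 3×L_1(0.3) + 9×L_2(0.3) + 6×L_3(0.3)
P(0.3) = 9.319250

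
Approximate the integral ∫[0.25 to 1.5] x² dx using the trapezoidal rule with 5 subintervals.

f(x) = x²
a = 0.25, b = 1.5, n = 5
h = (b - a)/n = 0.250000

Trapezoidal rule: (h/2)[f(x₀) + 2f(x₁) + 2f(x₂) + ... + f(xₙ)]

x_0 = 0.2500, f(x_0) = 0.062500, coefficient = 1
x_1 = 0.5000, f(x_1) = 0.250000, coefficient = 2
x_2 = 0.7500, f(x_2) = 0.562500, coefficient = 2
x_3 = 1.0000, f(x_3) = 1.000000, coefficient = 2
x_4 = 1.2500, f(x_4) = 1.562500, coefficient = 2
x_5 = 1.5000, f(x_5) = 2.250000, coefficient = 1

I ≈ (0.250000/2) × 9.062500 = 1.132812
Exact value: 1.119792
Error: 0.013021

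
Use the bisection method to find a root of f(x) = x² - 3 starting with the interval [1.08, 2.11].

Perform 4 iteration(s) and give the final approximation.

f(x) = x² - 3
Initial interval: [1.08, 2.11]

Iteration 1:
  c_1 = (1.080000 + 2.110000)/2 = 1.595000
  f(c_1) = f(1.595000) = -0.455975
  f(a) × f(c) ≥ 0, new interval: [1.595000, 2.110000]
Iteration 2:
  c_2 = (1.595000 + 2.110000)/2 = 1.852500
  f(c_2) = f(1.852500) = 0.431756
  f(a) × f(c) < 0, new interval: [1.595000, 1.852500]
Iteration 3:
  c_3 = (1.595000 + 1.852500)/2 = 1.723750
  f(c_3) = f(1.723750) = -0.028686
  f(a) × f(c) ≥ 0, new interval: [1.723750, 1.852500]
Iteration 4:
  c_4 = (1.723750 + 1.852500)/2 = 1.788125
  f(c_4) = f(1.788125) = 0.197391
  f(a) × f(c) < 0, new interval: [1.723750, 1.788125]

After 4 iteration(s), the approximation is c_4 = 1.788125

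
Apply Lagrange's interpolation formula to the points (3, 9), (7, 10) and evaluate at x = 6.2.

Lagrange interpolation formula:
P(x) = Σ yᵢ × Lᵢ(x)
where Lᵢ(x) = Π_{j≠i} (x - xⱼ)/(xᵢ - xⱼ)

L_0(6.2) = (6.2 - 7)/(3 - 7) = 0.200000
L_1(6.2) = (6.2 - 3)/(7 - 3) = 0.800000

P(6.2) = 9×L_0(6.2) + 10×L_1(6.2)
P(6.2) = 9.800000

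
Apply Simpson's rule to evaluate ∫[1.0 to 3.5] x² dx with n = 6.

f(x) = x²
a = 1.0, b = 3.5, n = 6
h = (b - a)/n = 0.416667

Simpson's rule: (h/3)[f(x₀) + 4f(x₁) + 2f(x₂) + ... + f(xₙ)]

x_0 = 1.0000, f(x_0) = 1.000000, coefficient = 1
x_1 = 1.4167, f(x_1) = 2.006944, coefficient = 4
x_2 = 1.8333, f(x_2) = 3.361111, coefficient = 2
x_3 = 2.2500, f(x_3) = 5.062500, coefficient = 4
x_4 = 2.6667, f(x_4) = 7.111111, coefficient = 2
x_5 = 3.0833, f(x_5) = 9.506944, coefficient = 4
x_6 = 3.5000, f(x_6) = 12.250000, coefficient = 1

I ≈ (0.416667/3) × 100.500000 = 13.958333
Exact value: 13.958333
Error: 0.000000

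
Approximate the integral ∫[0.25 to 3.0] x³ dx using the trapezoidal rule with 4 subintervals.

f(x) = x³
a = 0.25, b = 3.0, n = 4
h = (b - a)/n = 0.687500

Trapezoidal rule: (h/2)[f(x₀) + 2f(x₁) + 2f(x₂) + ... + f(xₙ)]

x_0 = 0.2500, f(x_0) = 0.015625, coefficient = 1
x_1 = 0.9375, f(x_1) = 0.823975, coefficient = 2
x_2 = 1.6250, f(x_2) = 4.291016, coefficient = 2
x_3 = 2.3125, f(x_3) = 12.366455, coefficient = 2
x_4 = 3.0000, f(x_4) = 27.000000, coefficient = 1

I ≈ (0.687500/2) × 61.978516 = 21.305115
Exact value: 20.249023
Error: 1.056091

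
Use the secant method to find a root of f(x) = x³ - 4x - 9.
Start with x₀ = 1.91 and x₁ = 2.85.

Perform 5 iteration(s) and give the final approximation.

f(x) = x³ - 4x - 9
x₀ = 1.91, x₁ = 2.85

Secant formula: x_{n+1} = x_n - f(x_n)(x_n - x_{n-1})/(f(x_n) - f(x_{n-1}))

Iteration 1:
  f(1.910000) = -9.672129
  f(2.850000) = 2.749125
  x_2 = 2.850000 - 2.749125×(2.850000 - 1.910000)/(2.749125 - (-9.672129))
       = 2.641955
Iteration 2:
  f(2.850000) = 2.749125
  f(2.641955) = -1.127166
  x_3 = 2.641955 - (-1.127166)×(2.641955 - 2.850000)/(-1.127166 - 2.749125)
       = 2.702451
Iteration 3:
  f(2.641955) = -1.127166
  f(2.702451) = -0.073144
  x_4 = 2.702451 - (-0.073144)×(2.702451 - 2.641955)/(-0.073144 - (-1.127166))
       = 2.706650
Iteration 4:
  f(2.702451) = -0.073144
  f(2.706650) = 0.002187
  x_5 = 2.706650 - 0.002187×(2.706650 - 2.702451)/(0.002187 - (-0.073144))
       = 2.706528
Iteration 5:
  f(2.706650) = 0.002187
  f(2.706528) = -0.000004
  x_6 = 2.706528 - (-0.000004)×(2.706528 - 2.706650)/(-0.000004 - 0.002187)
       = 2.706528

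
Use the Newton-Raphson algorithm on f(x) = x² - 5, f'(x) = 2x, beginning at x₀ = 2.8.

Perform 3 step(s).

f(x) = x² - 5
f'(x) = 2x
x₀ = 2.8

Newton-Raphson formula: x_{n+1} = x_n - f(x_n)/f'(x_n)

Iteration 1:
  f(2.800000) = 2.840000
  f'(2.800000) = 5.600000
  x_1 = 2.800000 - 2.840000/5.600000 = 2.292857
Iteration 2:
  f(2.292857) = 0.257194
  f'(2.292857) = 4.585714
  x_2 = 2.292857 - 0.257194/4.585714 = 2.236771
Iteration 3:
  f(2.236771) = 0.003146
  f'(2.236771) = 4.473543
  x_3 = 2.236771 - 0.003146/4.473543 = 2.236068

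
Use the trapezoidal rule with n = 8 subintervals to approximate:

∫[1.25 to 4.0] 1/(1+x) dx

f(x) = 1/(1+x)
a = 1.25, b = 4.0, n = 8
h = (b - a)/n = 0.343750

Trapezoidal rule: (h/2)[f(x₀) + 2f(x₁) + 2f(x₂) + ... + f(xₙ)]

x_0 = 1.2500, f(x_0) = 0.444444, coefficient = 1
x_1 = 1.5938, f(x_1) = 0.385542, coefficient = 2
x_2 = 1.9375, f(x_2) = 0.340426, coefficient = 2
x_3 = 2.2812, f(x_3) = 0.304762, coefficient = 2
x_4 = 2.6250, f(x_4) = 0.275862, coefficient = 2
x_5 = 2.9688, f(x_5) = 0.251969, coefficient = 2
x_6 = 3.3125, f(x_6) = 0.231884, coefficient = 2
x_7 = 3.6562, f(x_7) = 0.214765, coefficient = 2
x_8 = 4.0000, f(x_8) = 0.200000, coefficient = 1

I ≈ (0.343750/2) × 4.654863 = 0.800055
Exact value: 0.798508
Error: 0.001547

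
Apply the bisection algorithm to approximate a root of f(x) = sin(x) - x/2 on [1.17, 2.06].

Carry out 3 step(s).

f(x) = sin(x) - x/2
Initial interval: [1.17, 2.06]

Iteration 1:
  c_1 = (1.170000 + 2.060000)/2 = 1.615000
  f(c_1) = f(1.615000) = 0.191523
  f(a) × f(c) ≥ 0, new interval: [1.615000, 2.060000]
Iteration 2:
  c_2 = (1.615000 + 2.060000)/2 = 1.837500
  f(c_2) = f(1.837500) = 0.045895
  f(a) × f(c) ≥ 0, new interval: [1.837500, 2.060000]
Iteration 3:
  c_3 = (1.837500 + 2.060000)/2 = 1.948750
  f(c_3) = f(1.948750) = -0.044953
  f(a) × f(c) < 0, new interval: [1.837500, 1.948750]

After 3 iteration(s), the approximation is c_3 = 1.948750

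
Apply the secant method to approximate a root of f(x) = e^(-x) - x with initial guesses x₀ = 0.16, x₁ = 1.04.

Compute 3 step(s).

f(x) = e^(-x) - x
x₀ = 0.16, x₁ = 1.04

Secant formula: x_{n+1} = x_n - f(x_n)(x_n - x_{n-1})/(f(x_n) - f(x_{n-1}))

Iteration 1:
  f(0.160000) = 0.692144
  f(1.040000) = -0.686545
  x_2 = 1.040000 - (-0.686545)×(1.040000 - 0.160000)/(-0.686545 - 0.692144)
       = 0.601787
Iteration 2:
  f(1.040000) = -0.686545
  f(0.601787) = -0.053955
  x_3 = 0.601787 - (-0.053955)×(0.601787 - 1.040000)/(-0.053955 - (-0.686545))
       = 0.564411
Iteration 3:
  f(0.601787) = -0.053955
  f(0.564411) = 0.004284
  x_4 = 0.564411 - 0.004284×(0.564411 - 0.601787)/(0.004284 - (-0.053955))
       = 0.567160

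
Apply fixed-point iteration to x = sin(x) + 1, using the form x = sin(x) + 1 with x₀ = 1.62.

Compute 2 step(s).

Equation: x = sin(x) + 1
Fixed-point form: x = sin(x) + 1
x₀ = 1.62

x_1 = g(1.620000) = 1.998790
x_2 = g(1.998790) = 1.909800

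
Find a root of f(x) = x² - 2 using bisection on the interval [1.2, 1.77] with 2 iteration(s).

f(x) = x² - 2
Initial interval: [1.2, 1.77]

Iteration 1:
  c_1 = (1.200000 + 1.770000)/2 = 1.485000
  f(c_1) = f(1.485000) = 0.205225
  f(a) × f(c) < 0, new interval: [1.200000, 1.485000]
Iteration 2:
  c_2 = (1.200000 + 1.485000)/2 = 1.342500
  f(c_2) = f(1.342500) = -0.197694
  f(a) × f(c) ≥ 0, new interval: [1.342500, 1.485000]

After 2 iteration(s), the approximation is c_2 = 1.342500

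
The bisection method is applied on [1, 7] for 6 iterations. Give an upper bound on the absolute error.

Bisection error bound: |error| ≤ (b-a)/2^n
|error| ≤ (7 - 1)/2^6 = 6/2^6
|error| ≤ 0.0937500000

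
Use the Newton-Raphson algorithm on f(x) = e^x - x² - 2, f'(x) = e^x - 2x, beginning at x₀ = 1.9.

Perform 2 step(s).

f(x) = e^x - x² - 2
f'(x) = e^x - 2x
x₀ = 1.9

Newton-Raphson formula: x_{n+1} = x_n - f(x_n)/f'(x_n)

Iteration 1:
  f(1.900000) = 1.075894
  f'(1.900000) = 2.885894
  x_1 = 1.900000 - 1.075894/2.885894 = 1.527189
Iteration 2:
  f(1.527189) = 0.272906
  f'(1.527189) = 1.550834
  x_2 = 1.527189 - 0.272906/1.550834 = 1.351215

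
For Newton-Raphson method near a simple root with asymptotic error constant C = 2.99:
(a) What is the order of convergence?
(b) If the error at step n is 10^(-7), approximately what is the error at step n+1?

(a) Newton-Raphson has quadratic (order 2) convergence near simple roots.
    This means |e_{n+1}| ≈ C|e_n|².

(b) With |e_n| = 10^(-7) and C = 2.99:
    |e_{n+1}| ≈ 2.99 × (10^(-7))² = 2.99 × 10^(-14)

(a) 2 (quadratic); (b) |e_{n+1}| ≈ 2.990e-14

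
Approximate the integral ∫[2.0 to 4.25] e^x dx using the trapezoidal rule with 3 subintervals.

f(x) = e^x
a = 2.0, b = 4.25, n = 3
h = (b - a)/n = 0.750000

Trapezoidal rule: (h/2)[f(x₀) + 2f(x₁) + 2f(x₂) + ... + f(xₙ)]

x_0 = 2.0000, f(x_0) = 7.389056, coefficient = 1
x_1 = 2.7500, f(x_1) = 15.642632, coefficient = 2
x_2 = 3.5000, f(x_2) = 33.115452, coefficient = 2
x_3 = 4.2500, f(x_3) = 70.105412, coefficient = 1

I ≈ (0.750000/2) × 175.010636 = 65.628989
Exact value: 62.716356
Error: 2.912632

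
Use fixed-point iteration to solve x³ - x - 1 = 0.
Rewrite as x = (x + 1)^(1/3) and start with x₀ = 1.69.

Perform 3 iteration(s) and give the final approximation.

Equation: x³ - x - 1 = 0
Fixed-point form: x = (x + 1)^(1/3)
x₀ = 1.69

x_1 = g(1.690000) = 1.390755
x_2 = g(1.390755) = 1.337145
x_3 = g(1.337145) = 1.327074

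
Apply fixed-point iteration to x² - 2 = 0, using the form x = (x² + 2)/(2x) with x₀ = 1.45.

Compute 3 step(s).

Equation: x² - 2 = 0
Fixed-point form: x = (x² + 2)/(2x)
x₀ = 1.45

x_1 = g(1.450000) = 1.414655
x_2 = g(1.414655) = 1.414214
x_3 = g(1.414214) = 1.414214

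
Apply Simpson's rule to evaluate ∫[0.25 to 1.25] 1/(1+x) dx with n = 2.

f(x) = 1/(1+x)
a = 0.25, b = 1.25, n = 2
h = (b - a)/n = 0.500000

Simpson's rule: (h/3)[f(x₀) + 4f(x₁) + 2f(x₂) + ... + f(xₙ)]

x_0 = 0.2500, f(x_0) = 0.800000, coefficient = 1
x_1 = 0.7500, f(x_1) = 0.571429, coefficient = 4
x_2 = 1.2500, f(x_2) = 0.444444, coefficient = 1

I ≈ (0.500000/3) × 3.530159 = 0.588360
Exact value: 0.587787
Error: 0.000573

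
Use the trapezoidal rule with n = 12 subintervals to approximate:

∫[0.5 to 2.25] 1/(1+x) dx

f(x) = 1/(1+x)
a = 0.5, b = 2.25, n = 12
h = (b - a)/n = 0.145833

Trapezoidal rule: (h/2)[f(x₀) + 2f(x₁) + 2f(x₂) + ... + f(xₙ)]

x_0 = 0.5000, f(x_0) = 0.666667, coefficient = 1
x_1 = 0.6458, f(x_1) = 0.607595, coefficient = 2
x_2 = 0.7917, f(x_2) = 0.558140, coefficient = 2
x_3 = 0.9375, f(x_3) = 0.516129, coefficient = 2
x_4 = 1.0833, f(x_4) = 0.480000, coefficient = 2
x_5 = 1.2292, f(x_5) = 0.448598, coefficient = 2
x_6 = 1.3750, f(x_6) = 0.421053, coefficient = 2
x_7 = 1.5208, f(x_7) = 0.396694, coefficient = 2
x_8 = 1.6667, f(x_8) = 0.375000, coefficient = 2
x_9 = 1.8125, f(x_9) = 0.355556, coefficient = 2
x_10 = 1.9583, f(x_10) = 0.338028, coefficient = 2
x_11 = 2.1042, f(x_11) = 0.322148, coefficient = 2
x_12 = 2.2500, f(x_12) = 0.307692, coefficient = 1

I ≈ (0.145833/2) × 10.612239 = 0.773809
Exact value: 0.773190
Error: 0.000619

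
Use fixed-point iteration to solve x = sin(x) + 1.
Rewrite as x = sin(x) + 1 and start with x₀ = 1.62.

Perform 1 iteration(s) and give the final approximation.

Equation: x = sin(x) + 1
Fixed-point form: x = sin(x) + 1
x₀ = 1.62

x_1 = g(1.620000) = 1.998790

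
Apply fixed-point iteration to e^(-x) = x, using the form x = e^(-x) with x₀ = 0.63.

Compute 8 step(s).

Equation: e^(-x) = x
Fixed-point form: x = e^(-x)
x₀ = 0.63

x_1 = g(0.630000) = 0.532592
x_2 = g(0.532592) = 0.587081
x_3 = g(0.587081) = 0.555948
x_4 = g(0.555948) = 0.573529
x_5 = g(0.573529) = 0.563533
x_6 = g(0.563533) = 0.569194
x_7 = g(0.569194) = 0.565981
x_8 = g(0.565981) = 0.567803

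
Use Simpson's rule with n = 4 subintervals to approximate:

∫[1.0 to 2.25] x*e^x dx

f(x) = x*e^x
a = 1.0, b = 2.25, n = 4
h = (b - a)/n = 0.312500

Simpson's rule: (h/3)[f(x₀) + 4f(x₁) + 2f(x₂) + ... + f(xₙ)]

x_0 = 1.0000, f(x_0) = 2.718282, coefficient = 1
x_1 = 1.3125, f(x_1) = 4.876529, coefficient = 4
x_2 = 1.6250, f(x_2) = 8.252431, coefficient = 2
x_3 = 1.9375, f(x_3) = 13.448916, coefficient = 4
x_4 = 2.2500, f(x_4) = 21.347406, coefficient = 1

I ≈ (0.312500/3) × 113.872328 = 11.861701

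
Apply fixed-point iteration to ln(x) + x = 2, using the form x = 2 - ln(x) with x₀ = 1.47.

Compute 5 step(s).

Equation: ln(x) + x = 2
Fixed-point form: x = 2 - ln(x)
x₀ = 1.47

x_1 = g(1.470000) = 1.614738
x_2 = g(1.614738) = 1.520828
x_3 = g(1.520828) = 1.580745
x_4 = g(1.580745) = 1.542104
x_5 = g(1.542104) = 1.566853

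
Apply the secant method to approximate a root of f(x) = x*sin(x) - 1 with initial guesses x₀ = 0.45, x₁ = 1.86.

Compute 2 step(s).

f(x) = x*sin(x) - 1
x₀ = 0.45, x₁ = 1.86

Secant formula: x_{n+1} = x_n - f(x_n)(x_n - x_{n-1})/(f(x_n) - f(x_{n-1}))

Iteration 1:
  f(0.450000) = -0.804266
  f(1.860000) = 0.782757
  x_2 = 1.860000 - 0.782757×(1.860000 - 0.450000)/(0.782757 - (-0.804266))
       = 1.164555
Iteration 2:
  f(1.860000) = 0.782757
  f(1.164555) = 0.069775
  x_3 = 1.164555 - 0.069775×(1.164555 - 1.860000)/(0.069775 - 0.782757)
       = 1.096496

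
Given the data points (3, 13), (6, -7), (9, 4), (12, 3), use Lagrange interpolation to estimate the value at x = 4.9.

Lagrange interpolation formula:
P(x) = Σ yᵢ × Lᵢ(x)
where Lᵢ(x) = Π_{j≠i} (x - xⱼ)/(xᵢ - xⱼ)

L_0(4.9) = (4.9 - 6)/(3 - 6) × (4.9 - 9)/(3 - 9) × (4.9 - 12)/(3 - 12) = 0.197660
L_1(4.9) = (4.9 - 3)/(6 - 3) × (4.9 - 9)/(6 - 9) × (4.9 - 12)/(6 - 12) = 1.024241
L_2(4.9) = (4.9 - 3)/(9 - 3) × (4.9 - 6)/(9 - 6) × (4.9 - 12)/(9 - 12) = -0.274796
L_3(4.9) = (4.9 - 3)/(12 - 3) × (4.9 - 6)/(12 - 6) × (4.9 - 9)/(12 - 9) = 0.052895

P(4.9) = 13×L_0(4.9) + (-7)×L_1(4.9) + 4×L_2(4.9) + 3×L_3(4.9)
P(4.9) = -5.540599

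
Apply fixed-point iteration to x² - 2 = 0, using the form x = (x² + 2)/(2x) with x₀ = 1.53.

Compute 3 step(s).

Equation: x² - 2 = 0
Fixed-point form: x = (x² + 2)/(2x)
x₀ = 1.53

x_1 = g(1.530000) = 1.418595
x_2 = g(1.418595) = 1.414220
x_3 = g(1.414220) = 1.414214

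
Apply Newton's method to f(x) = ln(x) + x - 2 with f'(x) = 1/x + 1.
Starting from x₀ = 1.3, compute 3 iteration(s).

f(x) = ln(x) + x - 2
f'(x) = 1/x + 1
x₀ = 1.3

Newton-Raphson formula: x_{n+1} = x_n - f(x_n)/f'(x_n)

Iteration 1:
  f(1.300000) = -0.437636
  f'(1.300000) = 1.769231
  x_1 = 1.300000 - (-0.437636)/1.769231 = 1.547359
Iteration 2:
  f(1.547359) = -0.016091
  f'(1.547359) = 1.646262
  x_2 = 1.547359 - (-0.016091)/1.646262 = 1.557134
Iteration 3:
  f(1.557134) = -0.000020
  f'(1.557134) = 1.642206
  x_3 = 1.557134 - (-0.000020)/1.642206 = 1.557146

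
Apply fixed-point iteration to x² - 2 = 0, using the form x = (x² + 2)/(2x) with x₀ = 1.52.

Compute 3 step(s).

Equation: x² - 2 = 0
Fixed-point form: x = (x² + 2)/(2x)
x₀ = 1.52

x_1 = g(1.520000) = 1.417895
x_2 = g(1.417895) = 1.414218
x_3 = g(1.414218) = 1.414214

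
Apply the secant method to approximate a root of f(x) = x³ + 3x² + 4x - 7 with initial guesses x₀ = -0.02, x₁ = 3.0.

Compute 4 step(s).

f(x) = x³ + 3x² + 4x - 7
x₀ = -0.02, x₁ = 3.0

Secant formula: x_{n+1} = x_n - f(x_n)(x_n - x_{n-1})/(f(x_n) - f(x_{n-1}))

Iteration 1:
  f(-0.020000) = -7.078808
  f(3.000000) = 59.000000
  x_2 = 3.000000 - 59.000000×(3.000000 - (-0.020000))/(59.000000 - (-7.078808))
       = 0.303523
Iteration 2:
  f(3.000000) = 59.000000
  f(0.303523) = -5.481568
  x_3 = 0.303523 - (-5.481568)×(0.303523 - 3.000000)/(-5.481568 - 59.000000)
       = 0.532750
Iteration 3:
  f(0.303523) = -5.481568
  f(0.532750) = -3.866327
  x_4 = 0.532750 - (-3.866327)×(0.532750 - 0.303523)/(-3.866327 - (-5.481568))
       = 1.081440
Iteration 4:
  f(0.532750) = -3.866327
  f(1.081440) = 2.099053
  x_5 = 1.081440 - 2.099053×(1.081440 - 0.532750)/(2.099053 - (-3.866327))
       = 0.888371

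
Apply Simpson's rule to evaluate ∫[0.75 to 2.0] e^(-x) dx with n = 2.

f(x) = e^(-x)
a = 0.75, b = 2.0, n = 2
h = (b - a)/n = 0.625000

Simpson's rule: (h/3)[f(x₀) + 4f(x₁) + 2f(x₂) + ... + f(xₙ)]

x_0 = 0.7500, f(x_0) = 0.472367, coefficient = 1
x_1 = 1.3750, f(x_1) = 0.252840, coefficient = 4
x_2 = 2.0000, f(x_2) = 0.135335, coefficient = 1

I ≈ (0.625000/3) × 1.619060 = 0.337304
Exact value: 0.337031
Error: 0.000273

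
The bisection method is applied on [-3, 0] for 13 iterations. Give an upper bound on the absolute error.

Bisection error bound: |error| ≤ (b-a)/2^n
|error| ≤ (0 - (-3))/2^13 = 3/2^13
|error| ≤ 0.0003662109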